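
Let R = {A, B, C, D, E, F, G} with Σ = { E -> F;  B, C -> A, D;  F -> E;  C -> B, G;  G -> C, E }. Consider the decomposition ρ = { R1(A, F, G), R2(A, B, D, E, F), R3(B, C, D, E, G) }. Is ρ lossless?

Chase test. Columns are A, B, C, D, E, F, G; row i has aⱼ where attribute j ∈ Ri, else bᵢⱼ.
Initial tableau (one row per fragment):
  row 1: a1 b12 b13 b14 b15 a6 a7
  row 2: a1 a2 b23 a4 a5 a6 b27
  row 3: b31 a2 a3 a4 a5 b36 a7
Rows 2 and 3 agree on E; apply E→F and equate their F entries.
Rows 1 and 2 agree on F; apply F→E and equate their E entries.
Rows 1 and 3 agree on G; apply G→C, E and equate their C, E entries.
Rows 1 and 3 agree on C; apply C→B, G and equate their B, G entries.
Rows 1 and 3 agree on B, C; apply B, C→A, D and equate their A, D entries.
Row 1 is now all distinguished symbols — the join is lossless.

Yes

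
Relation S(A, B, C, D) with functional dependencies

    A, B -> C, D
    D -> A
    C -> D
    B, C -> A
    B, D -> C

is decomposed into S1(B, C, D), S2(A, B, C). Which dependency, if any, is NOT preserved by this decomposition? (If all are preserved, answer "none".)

D -> A

Check D → A: no single fragment contains all of {A, D}, and the restricted closure of {D} across the fragments never reaches {A}.
A, B → C, D is preserved.
C → D is preserved.
B, C → A is preserved.
B, D → C is preserved.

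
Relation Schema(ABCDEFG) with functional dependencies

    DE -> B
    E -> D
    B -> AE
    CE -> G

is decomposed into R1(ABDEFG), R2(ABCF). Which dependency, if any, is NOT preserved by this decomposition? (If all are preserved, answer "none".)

Check CE → G: no single fragment contains all of {CEG}, and the restricted closure of {CE} across the fragments never reaches {G}.
DE → B is preserved.
E → D is preserved.
B → AE is preserved.

CE -> G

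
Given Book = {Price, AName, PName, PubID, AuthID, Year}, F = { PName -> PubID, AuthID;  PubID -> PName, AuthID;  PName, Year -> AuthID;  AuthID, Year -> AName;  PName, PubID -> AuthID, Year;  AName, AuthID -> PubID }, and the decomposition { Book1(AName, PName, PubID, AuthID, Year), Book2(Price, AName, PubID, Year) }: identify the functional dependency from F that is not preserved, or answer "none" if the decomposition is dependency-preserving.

none

PName → PubID, AuthID lies within Book1.
PubID → PName, AuthID lies within Book1.
PName, Year → AuthID lies within Book1.
AuthID, Year → AName lies within Book1.
PName, PubID → AuthID, Year lies within Book1.
AName, AuthID → PubID lies within Book1.
Every dependency is enforceable on the fragments, so the decomposition is dependency-preserving.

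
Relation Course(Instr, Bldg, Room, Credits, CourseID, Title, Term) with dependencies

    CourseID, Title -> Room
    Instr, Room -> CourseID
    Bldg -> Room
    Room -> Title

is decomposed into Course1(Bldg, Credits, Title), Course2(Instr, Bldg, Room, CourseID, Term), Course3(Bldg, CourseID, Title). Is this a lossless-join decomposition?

Chase test. Columns are Instr, Bldg, Room, Credits, CourseID, Title, Term; row i has aⱼ where attribute j ∈ Coursei, else bᵢⱼ.
Initial tableau (one row per fragment):
  row 1: b11 a2 b13 a4 b15 a6 b17
  row 2: a1 a2 a3 b24 a5 b26 a7
  row 3: b31 a2 b33 b34 a5 a6 b37
Rows 1 and 2 agree on Bldg; apply Bldg→Room and equate their Room entries.
Rows 1 and 3 agree on Bldg; apply Bldg→Room and equate their Room entries.
Rows 1 and 2 agree on Room; apply Room→Title and equate their Title entries.
No row becomes fully distinguished — the join is lossy.

No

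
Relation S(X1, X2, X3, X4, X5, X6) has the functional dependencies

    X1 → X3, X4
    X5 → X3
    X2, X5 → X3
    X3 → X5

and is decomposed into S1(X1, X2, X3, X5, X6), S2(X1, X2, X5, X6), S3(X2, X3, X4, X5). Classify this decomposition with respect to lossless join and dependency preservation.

lossy and not dependency-preserving

Lossless test (chase): Rows 1 and 2 agree on X1; apply X1→X3, X4 and equate their X3, X4 entries. No row becomes fully distinguished — the join is lossy.
Dependency preservation: the restricted closure of {X1} across the fragments never reaches {X3, X4}, so X1 → X3, X4 cannot be enforced without a join — not preserved.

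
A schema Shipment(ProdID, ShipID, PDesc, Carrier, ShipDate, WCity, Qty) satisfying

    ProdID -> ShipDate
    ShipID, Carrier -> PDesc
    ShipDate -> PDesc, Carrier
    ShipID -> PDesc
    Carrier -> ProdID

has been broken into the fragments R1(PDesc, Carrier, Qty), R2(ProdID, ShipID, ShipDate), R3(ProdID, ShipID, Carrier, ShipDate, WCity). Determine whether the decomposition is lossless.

Chase test. Columns are ProdID, ShipID, PDesc, Carrier, ShipDate, WCity, Qty; row i has aⱼ where attribute j ∈ Ri, else bᵢⱼ.
Initial tableau (one row per fragment):
  row 1: b11 b12 a3 a4 b15 b16 a7
  row 2: a1 a2 b23 b24 a5 b26 b27
  row 3: a1 a2 b33 a4 a5 a6 b37
Rows 2 and 3 agree on ShipDate; apply ShipDate→PDesc, Carrier and equate their PDesc, Carrier entries.
Rows 1 and 2 agree on Carrier; apply Carrier→ProdID and equate their ProdID entries.
Rows 1 and 2 agree on ProdID; apply ProdID→ShipDate and equate their ShipDate entries.
Rows 1 and 2 agree on ShipDate; apply ShipDate→PDesc, Carrier and equate their PDesc, Carrier entries.
No row becomes fully distinguished — the join is lossy.

No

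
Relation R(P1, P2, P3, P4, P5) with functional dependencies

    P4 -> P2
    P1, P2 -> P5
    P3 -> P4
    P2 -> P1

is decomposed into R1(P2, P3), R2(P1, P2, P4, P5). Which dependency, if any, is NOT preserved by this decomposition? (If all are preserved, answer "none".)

Check P3 → P4: no single fragment contains all of {P3, P4}, and the restricted closure of {P3} across the fragments never reaches {P4}.
P4 → P2 is preserved.
P1, P2 → P5 is preserved.
P2 → P1 is preserved.

P3 -> P4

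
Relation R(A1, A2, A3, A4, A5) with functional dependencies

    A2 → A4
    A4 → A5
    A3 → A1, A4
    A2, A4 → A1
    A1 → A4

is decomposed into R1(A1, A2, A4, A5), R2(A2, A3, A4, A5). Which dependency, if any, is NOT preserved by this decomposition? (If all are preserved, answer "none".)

Check A3 → A1, A4: no single fragment contains all of {A1, A3, A4}, and the restricted closure of {A3} across the fragments never reaches {A1, A4}.
A2 → A4 is preserved.
A4 → A5 is preserved.
A2, A4 → A1 is preserved.
A1 → A4 is preserved.

A3 → A1, A4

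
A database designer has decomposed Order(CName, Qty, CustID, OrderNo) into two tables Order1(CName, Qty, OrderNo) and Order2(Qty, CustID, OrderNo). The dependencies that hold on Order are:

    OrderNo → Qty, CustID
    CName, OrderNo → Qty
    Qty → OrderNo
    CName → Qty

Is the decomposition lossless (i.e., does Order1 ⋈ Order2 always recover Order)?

Yes

Common attributes: Order1 ∩ Order2 = {Qty, OrderNo}.
Closure of {Qty, OrderNo}: OrderNo → Qty, CustID applies, adding CustID. So (Qty, OrderNo)⁺ = {Qty, CustID, OrderNo}.
This closure contains every attribute of Order2, so Order1 ∩ Order2 → Order2. The join is lossless.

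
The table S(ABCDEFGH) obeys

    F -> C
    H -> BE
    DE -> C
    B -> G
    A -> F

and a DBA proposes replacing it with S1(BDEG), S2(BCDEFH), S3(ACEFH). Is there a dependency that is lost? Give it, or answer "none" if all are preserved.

none

F → C lies within S2.
H → BE lies within S2.
DE → C lies within S2.
B → G lies within S1.
A → F lies within S3.
Every dependency is enforceable on the fragments, so the decomposition is dependency-preserving.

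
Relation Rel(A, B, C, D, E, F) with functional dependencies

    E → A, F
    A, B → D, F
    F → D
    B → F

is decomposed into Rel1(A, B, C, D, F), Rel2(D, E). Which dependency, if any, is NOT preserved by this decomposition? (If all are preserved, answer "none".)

Check E → A, F: no single fragment contains all of {A, E, F}, and the restricted closure of {E} across the fragments never reaches {A, F}.
A, B → D, F is preserved.
F → D is preserved.
B → F is preserved.

E → A, F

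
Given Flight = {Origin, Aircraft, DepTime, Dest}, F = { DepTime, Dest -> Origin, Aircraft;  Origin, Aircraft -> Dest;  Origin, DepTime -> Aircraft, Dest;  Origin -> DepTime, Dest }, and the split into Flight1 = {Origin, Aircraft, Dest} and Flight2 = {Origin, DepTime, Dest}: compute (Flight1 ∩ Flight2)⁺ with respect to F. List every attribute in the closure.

Origin, Aircraft, DepTime, Dest

Flight1 ∩ Flight2 = {Origin, Dest}.
Origin → DepTime, Dest applies, adding DepTime
DepTime, Dest → Origin, Aircraft applies, adding Aircraft
Closure: {Origin, Aircraft, DepTime, Dest}.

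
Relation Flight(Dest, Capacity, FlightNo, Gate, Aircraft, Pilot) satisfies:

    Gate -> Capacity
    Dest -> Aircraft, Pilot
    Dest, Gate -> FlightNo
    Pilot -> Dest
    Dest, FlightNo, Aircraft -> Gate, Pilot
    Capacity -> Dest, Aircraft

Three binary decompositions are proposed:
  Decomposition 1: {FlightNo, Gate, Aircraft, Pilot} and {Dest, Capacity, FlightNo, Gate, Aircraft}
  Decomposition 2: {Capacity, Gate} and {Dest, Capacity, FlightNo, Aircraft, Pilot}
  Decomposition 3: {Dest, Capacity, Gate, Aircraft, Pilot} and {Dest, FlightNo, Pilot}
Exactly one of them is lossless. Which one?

Decomposition 1

Decomposition 1: common = {FlightNo, Gate, Aircraft}, closure = {Dest, Capacity, FlightNo, Gate, Aircraft, Pilot} → lossless.
Decomposition 2: common = {Capacity}, closure = {Dest, Capacity, Aircraft, Pilot} → lossy.
Decomposition 3: common = {Dest, Pilot}, closure = {Dest, Aircraft, Pilot} → lossy.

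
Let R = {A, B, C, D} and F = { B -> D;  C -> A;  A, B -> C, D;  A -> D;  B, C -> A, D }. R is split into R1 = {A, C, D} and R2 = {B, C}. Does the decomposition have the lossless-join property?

Common attributes: R1 ∩ R2 = {C}.
Closure of {C}: C → A applies, adding A; A → D applies, adding D. So (C)⁺ = {A, C, D}.
This closure contains every attribute of R1, so R1 ∩ R2 → R1. The join is lossless.

Yes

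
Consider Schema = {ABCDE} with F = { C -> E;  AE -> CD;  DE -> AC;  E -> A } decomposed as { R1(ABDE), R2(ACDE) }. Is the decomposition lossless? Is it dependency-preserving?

lossless and dependency-preserving

Lossless test: (ADE)⁺ = {ACDE}, which contains all of one fragment — lossless.
Dependency preservation: every FD's attributes lie within a single fragment, so each can be enforced locally — preserved.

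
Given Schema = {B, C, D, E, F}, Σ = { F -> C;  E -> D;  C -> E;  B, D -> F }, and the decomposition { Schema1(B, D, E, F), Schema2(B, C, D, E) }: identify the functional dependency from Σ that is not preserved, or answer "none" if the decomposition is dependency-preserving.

Check F → C: no single fragment contains all of {C, F}, and the restricted closure of {F} across the fragments never reaches {C}.
E → D is preserved.
C → E is preserved.
B, D → F is preserved.

F -> C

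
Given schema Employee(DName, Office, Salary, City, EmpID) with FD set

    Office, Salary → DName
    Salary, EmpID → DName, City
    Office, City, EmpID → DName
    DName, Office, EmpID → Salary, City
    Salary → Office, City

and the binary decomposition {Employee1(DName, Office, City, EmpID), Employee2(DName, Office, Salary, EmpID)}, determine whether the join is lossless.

Yes

Common attributes: Employee1 ∩ Employee2 = {DName, Office, EmpID}.
Closure of {DName, Office, EmpID}: DName, Office, EmpID → Salary, City applies, adding Salary, City. So (DName, Office, EmpID)⁺ = {DName, Office, Salary, City, EmpID}.
This closure contains every attribute of Employee1, so Employee1 ∩ Employee2 → Employee1. The join is lossless.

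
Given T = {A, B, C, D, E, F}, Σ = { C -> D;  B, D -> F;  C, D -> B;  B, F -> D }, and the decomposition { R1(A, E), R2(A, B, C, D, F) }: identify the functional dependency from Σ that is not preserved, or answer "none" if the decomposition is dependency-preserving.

C → D lies within R2.
B, D → F lies within R2.
C, D → B lies within R2.
B, F → D lies within R2.
Every dependency is enforceable on the fragments, so the decomposition is dependency-preserving.

none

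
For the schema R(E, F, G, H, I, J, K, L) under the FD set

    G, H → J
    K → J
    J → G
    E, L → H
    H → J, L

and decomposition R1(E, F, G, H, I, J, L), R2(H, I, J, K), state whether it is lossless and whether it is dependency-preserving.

Lossless test: (H, I, J)⁺ = {G, H, I, J, L}, which is a superkey of neither fragment — lossy.
Dependency preservation: every FD's attributes lie within a single fragment, so each can be enforced locally — preserved.

lossy but dependency-preserving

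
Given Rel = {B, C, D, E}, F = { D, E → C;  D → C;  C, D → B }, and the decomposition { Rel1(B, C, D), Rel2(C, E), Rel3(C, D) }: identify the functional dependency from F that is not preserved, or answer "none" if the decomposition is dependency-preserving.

none

D, E → C: restricted closure across fragments reaches C.
D → C lies within Rel1.
C, D → B lies within Rel1.
Every dependency is enforceable on the fragments, so the decomposition is dependency-preserving.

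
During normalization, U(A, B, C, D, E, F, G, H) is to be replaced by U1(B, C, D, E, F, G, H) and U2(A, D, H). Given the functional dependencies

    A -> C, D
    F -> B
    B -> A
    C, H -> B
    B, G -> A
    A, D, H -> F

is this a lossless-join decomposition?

No

Common attributes: U1 ∩ U2 = {D, H}.
No dependency enlarges {D, H}, so (D, H)⁺ = {D, H}.
The closure contains neither all of U1 = {B, C, D, E, F, G, H} nor all of U2 = {A, D, H}, so the common attributes are not a superkey of either fragment. The join is lossy.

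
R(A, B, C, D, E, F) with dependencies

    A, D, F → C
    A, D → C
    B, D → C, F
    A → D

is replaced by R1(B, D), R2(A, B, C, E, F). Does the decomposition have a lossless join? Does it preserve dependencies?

Lossless test: (B)⁺ = {B}, which is a superkey of neither fragment — lossy.
Dependency preservation: the restricted closure of {B, D} across the fragments never reaches {C, F}, so B, D → C, F cannot be enforced without a join — not preserved.

lossy and not dependency-preserving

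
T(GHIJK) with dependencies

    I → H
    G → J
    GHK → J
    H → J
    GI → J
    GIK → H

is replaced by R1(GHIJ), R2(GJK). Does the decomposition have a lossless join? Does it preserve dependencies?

Lossless test: (GJ)⁺ = {GJ}, which is a superkey of neither fragment — lossy.
Dependency preservation: GHK → J; GIK → H are not contained in any single fragment, but the restricted closure of each left-hand side across the fragments still reaches the right-hand side; the remaining FDs each lie inside some fragment. All dependencies are preserved.

lossy but dependency-preserving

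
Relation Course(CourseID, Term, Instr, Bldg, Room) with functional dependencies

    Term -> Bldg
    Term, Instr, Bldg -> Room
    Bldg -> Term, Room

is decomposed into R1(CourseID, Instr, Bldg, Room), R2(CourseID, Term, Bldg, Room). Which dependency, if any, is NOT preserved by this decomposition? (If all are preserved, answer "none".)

none

Term → Bldg lies within R2.
Term, Instr, Bldg → Room: restricted closure across fragments reaches Room.
Bldg → Term, Room lies within R2.
Every dependency is enforceable on the fragments, so the decomposition is dependency-preserving.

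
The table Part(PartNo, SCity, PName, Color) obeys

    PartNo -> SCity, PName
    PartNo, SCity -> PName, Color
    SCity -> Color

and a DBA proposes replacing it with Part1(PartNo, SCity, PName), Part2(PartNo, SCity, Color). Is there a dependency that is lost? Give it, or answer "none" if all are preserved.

none

PartNo → SCity, PName lies within Part1.
PartNo, SCity → PName, Color: restricted closure across fragments reaches PName, Color.
SCity → Color lies within Part2.
Every dependency is enforceable on the fragments, so the decomposition is dependency-preserving.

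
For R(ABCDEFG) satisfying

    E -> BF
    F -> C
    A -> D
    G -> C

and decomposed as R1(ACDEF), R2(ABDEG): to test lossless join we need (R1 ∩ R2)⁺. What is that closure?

ABCDEF

R1 ∩ R2 = {ADE}.
E → BF applies, adding BF
F → C applies, adding C
Closure: {ABCDEF}.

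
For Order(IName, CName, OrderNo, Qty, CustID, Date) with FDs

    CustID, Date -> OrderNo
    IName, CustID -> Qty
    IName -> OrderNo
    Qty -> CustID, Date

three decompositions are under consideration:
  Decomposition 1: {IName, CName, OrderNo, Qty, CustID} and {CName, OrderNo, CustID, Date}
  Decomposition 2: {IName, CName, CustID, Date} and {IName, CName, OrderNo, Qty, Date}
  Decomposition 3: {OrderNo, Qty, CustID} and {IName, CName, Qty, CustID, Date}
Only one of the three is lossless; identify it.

Decomposition 3

Decomposition 1: common = {CName, OrderNo, CustID}, closure = {CName, OrderNo, CustID} → lossy.
Decomposition 2: common = {IName, CName, Date}, closure = {IName, CName, OrderNo, Date} → lossy.
Decomposition 3: common = {Qty, CustID}, closure = {OrderNo, Qty, CustID, Date} → lossless.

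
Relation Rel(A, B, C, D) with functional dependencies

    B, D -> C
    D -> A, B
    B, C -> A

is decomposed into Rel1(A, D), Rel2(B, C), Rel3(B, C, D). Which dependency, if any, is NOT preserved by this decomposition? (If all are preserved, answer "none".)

B, C -> A

Check B, C → A: no single fragment contains all of {A, B, C}, and the restricted closure of {B, C} across the fragments never reaches {A}.
B, D → C is preserved.
D → A, B is preserved.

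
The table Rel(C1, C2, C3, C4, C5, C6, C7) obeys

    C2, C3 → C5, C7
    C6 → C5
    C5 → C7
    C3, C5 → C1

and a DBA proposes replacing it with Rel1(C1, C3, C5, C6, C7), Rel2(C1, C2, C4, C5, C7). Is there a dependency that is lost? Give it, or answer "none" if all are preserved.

Check C2, C3 → C5, C7: no single fragment contains all of {C2, C3, C5, C7}, and the restricted closure of {C2, C3} across the fragments never reaches {C5, C7}.
C6 → C5 is preserved.
C5 → C7 is preserved.
C3, C5 → C1 is preserved.

C2, C3 → C5, C7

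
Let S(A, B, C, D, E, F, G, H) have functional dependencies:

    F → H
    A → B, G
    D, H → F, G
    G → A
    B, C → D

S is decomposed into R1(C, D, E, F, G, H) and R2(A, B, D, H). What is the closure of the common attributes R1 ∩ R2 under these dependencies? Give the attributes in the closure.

A, B, D, F, G, H

R1 ∩ R2 = {D, H}.
D, H → F, G applies, adding F, G
G → A applies, adding A
A → B, G applies, adding B
Closure: {A, B, D, F, G, H}.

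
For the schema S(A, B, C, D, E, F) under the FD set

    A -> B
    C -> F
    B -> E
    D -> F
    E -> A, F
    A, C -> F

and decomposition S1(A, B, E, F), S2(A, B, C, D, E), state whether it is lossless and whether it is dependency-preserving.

lossless but not dependency-preserving

Lossless test: (A, B, E)⁺ = {A, B, E, F}, which contains all of one fragment — lossless.
Dependency preservation: the restricted closure of {C} across the fragments never reaches {F}, so C → F cannot be enforced without a join — not preserved.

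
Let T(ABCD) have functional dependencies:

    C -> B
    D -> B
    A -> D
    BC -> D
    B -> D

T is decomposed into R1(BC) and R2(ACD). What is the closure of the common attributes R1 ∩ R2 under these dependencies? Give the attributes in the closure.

R1 ∩ R2 = {C}.
C → B applies, adding B
BC → D applies, adding D
Closure: {BCD}.

BCD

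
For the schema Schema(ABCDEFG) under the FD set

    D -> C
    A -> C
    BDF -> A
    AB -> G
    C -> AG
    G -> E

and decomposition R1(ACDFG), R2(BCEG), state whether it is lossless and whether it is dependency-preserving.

lossy but dependency-preserving

Lossless test: (CG)⁺ = {ACEG}, which is a superkey of neither fragment — lossy.
Dependency preservation: BDF → A; AB → G are not contained in any single fragment, but the restricted closure of each left-hand side across the fragments still reaches the right-hand side; the remaining FDs each lie inside some fragment. All dependencies are preserved.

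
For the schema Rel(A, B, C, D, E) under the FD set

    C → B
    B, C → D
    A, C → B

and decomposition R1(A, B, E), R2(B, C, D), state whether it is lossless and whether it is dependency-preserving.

Lossless test: (B)⁺ = {B}, which is a superkey of neither fragment — lossy.
Dependency preservation: A, C → B is not contained in any single fragment, but the restricted closure of its left-hand side across the fragments still reaches the right-hand side; the remaining FDs each lie inside some fragment. All dependencies are preserved.

lossy but dependency-preserving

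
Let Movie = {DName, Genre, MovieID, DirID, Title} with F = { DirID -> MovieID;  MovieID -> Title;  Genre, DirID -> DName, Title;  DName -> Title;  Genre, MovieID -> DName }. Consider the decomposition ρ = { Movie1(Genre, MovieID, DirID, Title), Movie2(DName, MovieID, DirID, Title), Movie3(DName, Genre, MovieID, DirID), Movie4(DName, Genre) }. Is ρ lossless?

Chase test. Columns are DName, Genre, MovieID, DirID, Title; row i has aⱼ where attribute j ∈ Moviei, else bᵢⱼ.
Initial tableau (one row per fragment):
  row 1: b11 a2 a3 a4 a5
  row 2: a1 b22 a3 a4 a5
  row 3: a1 a2 a3 a4 b35
  row 4: a1 a2 b43 b44 b45
Rows 1 and 3 agree on MovieID; apply MovieID→Title and equate their Title entries.
Rows 1 and 3 agree on Genre, DirID; apply Genre, DirID→DName, Title and equate their DName, Title entries.
Rows 1 and 4 agree on DName; apply DName→Title and equate their Title entries.
Row 1 is now all distinguished symbols — the join is lossless.

Yes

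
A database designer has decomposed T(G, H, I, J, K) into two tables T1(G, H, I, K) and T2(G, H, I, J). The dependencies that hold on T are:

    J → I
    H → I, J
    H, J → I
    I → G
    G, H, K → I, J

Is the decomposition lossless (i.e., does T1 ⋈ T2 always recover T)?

Common attributes: T1 ∩ T2 = {G, H, I}.
Closure of {G, H, I}: H → I, J applies, adding J. So (G, H, I)⁺ = {G, H, I, J}.
This closure contains every attribute of T2, so T1 ∩ T2 → T2. The join is lossless.

Yes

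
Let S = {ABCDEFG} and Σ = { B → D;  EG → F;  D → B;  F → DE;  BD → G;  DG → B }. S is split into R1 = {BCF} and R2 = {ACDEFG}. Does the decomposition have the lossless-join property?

Yes

Common attributes: R1 ∩ R2 = {CF}.
Closure of {CF}: F → DE applies, adding DE; D → B applies, adding B; BD → G applies, adding G. So (CF)⁺ = {BCDEFG}.
This closure contains every attribute of R1, so R1 ∩ R2 → R1. The join is lossless.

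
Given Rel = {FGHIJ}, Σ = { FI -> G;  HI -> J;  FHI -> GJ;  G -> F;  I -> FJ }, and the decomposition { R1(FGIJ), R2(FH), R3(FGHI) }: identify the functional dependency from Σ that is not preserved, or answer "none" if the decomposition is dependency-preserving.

FI → G lies within R1.
HI → J: restricted closure across fragments reaches J.
FHI → GJ: restricted closure across fragments reaches GJ.
G → F lies within R1.
I → FJ lies within R1.
Every dependency is enforceable on the fragments, so the decomposition is dependency-preserving.

none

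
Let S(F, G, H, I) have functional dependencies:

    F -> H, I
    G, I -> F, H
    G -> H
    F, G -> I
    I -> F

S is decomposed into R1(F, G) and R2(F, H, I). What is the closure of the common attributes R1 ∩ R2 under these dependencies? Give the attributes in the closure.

F, H, I

R1 ∩ R2 = {F}.
F → H, I applies, adding H, I
Closure: {F, H, I}.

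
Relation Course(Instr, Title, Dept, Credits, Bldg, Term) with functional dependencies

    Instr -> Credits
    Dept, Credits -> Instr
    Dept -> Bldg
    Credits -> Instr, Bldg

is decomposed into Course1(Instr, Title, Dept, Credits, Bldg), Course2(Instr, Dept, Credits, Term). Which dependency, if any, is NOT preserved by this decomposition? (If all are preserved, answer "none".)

Instr → Credits lies within Course1.
Dept, Credits → Instr lies within Course1.
Dept → Bldg lies within Course1.
Credits → Instr, Bldg lies within Course1.
Every dependency is enforceable on the fragments, so the decomposition is dependency-preserving.

none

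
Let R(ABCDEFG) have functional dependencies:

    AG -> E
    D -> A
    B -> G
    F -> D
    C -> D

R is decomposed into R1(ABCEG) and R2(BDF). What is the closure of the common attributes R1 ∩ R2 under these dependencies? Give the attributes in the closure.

BG

R1 ∩ R2 = {B}.
B → G applies, adding G
Closure: {BG}.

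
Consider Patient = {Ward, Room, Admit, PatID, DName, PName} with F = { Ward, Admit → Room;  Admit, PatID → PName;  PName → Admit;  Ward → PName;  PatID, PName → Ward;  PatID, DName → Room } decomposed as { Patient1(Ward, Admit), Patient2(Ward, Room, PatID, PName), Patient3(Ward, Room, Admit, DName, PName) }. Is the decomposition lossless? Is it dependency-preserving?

lossy and not dependency-preserving

Lossless test (chase): Rows 1 and 3 agree on Ward, Admit; apply Ward, Admit→Room and equate their Room entries. Rows 2 and 3 agree on PName; apply PName→Admit and equate their Admit entries. Rows 1 and 2 agree on Ward; apply Ward→PName and equate their PName entries. No row becomes fully distinguished — the join is lossy.
Dependency preservation: the restricted closure of {Admit, PatID} across the fragments never reaches {PName}, so Admit, PatID → PName cannot be enforced without a join — not preserved.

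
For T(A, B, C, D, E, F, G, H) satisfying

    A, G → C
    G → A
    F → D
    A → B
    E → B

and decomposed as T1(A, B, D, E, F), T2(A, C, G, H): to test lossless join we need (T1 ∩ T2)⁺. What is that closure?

A, B

T1 ∩ T2 = {A}.
A → B applies, adding B
Closure: {A, B}.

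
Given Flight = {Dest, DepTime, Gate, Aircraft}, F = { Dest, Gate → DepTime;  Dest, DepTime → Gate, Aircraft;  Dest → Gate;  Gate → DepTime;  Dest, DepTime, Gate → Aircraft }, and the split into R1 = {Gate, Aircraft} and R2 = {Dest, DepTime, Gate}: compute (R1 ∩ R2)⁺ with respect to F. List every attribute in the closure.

DepTime, Gate

R1 ∩ R2 = {Gate}.
Gate → DepTime applies, adding DepTime
Closure: {DepTime, Gate}.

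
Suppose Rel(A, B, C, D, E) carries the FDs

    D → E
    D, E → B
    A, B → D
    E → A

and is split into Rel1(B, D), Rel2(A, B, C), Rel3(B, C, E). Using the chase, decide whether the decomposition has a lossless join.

Chase test. Columns are A, B, C, D, E; row i has aⱼ where attribute j ∈ Reli, else bᵢⱼ.
Initial tableau (one row per fragment):
  row 1: b11 a2 b13 a4 b15
  row 2: a1 a2 a3 b24 b25
  row 3: b31 a2 a3 b34 a5
No row becomes fully distinguished — the join is lossy.

No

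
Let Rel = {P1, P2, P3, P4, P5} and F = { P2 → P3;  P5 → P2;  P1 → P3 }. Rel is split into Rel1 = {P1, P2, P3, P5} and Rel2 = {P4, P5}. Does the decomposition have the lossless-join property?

Common attributes: Rel1 ∩ Rel2 = {P5}.
Closure of {P5}: P5 → P2 applies, adding P2; P2 → P3 applies, adding P3. So (P5)⁺ = {P2, P3, P5}.
The closure contains neither all of Rel1 = {P1, P2, P3, P5} nor all of Rel2 = {P4, P5}, so the common attributes are not a superkey of either fragment. The join is lossy.

No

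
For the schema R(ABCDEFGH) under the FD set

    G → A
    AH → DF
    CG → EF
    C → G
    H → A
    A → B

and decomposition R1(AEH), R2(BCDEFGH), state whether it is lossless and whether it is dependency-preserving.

lossless but not dependency-preserving

Lossless test: (EH)⁺ = {ABDEFH}, which contains all of one fragment — lossless.
Dependency preservation: the restricted closure of {G} across the fragments never reaches {A}, so G → A cannot be enforced without a join — not preserved.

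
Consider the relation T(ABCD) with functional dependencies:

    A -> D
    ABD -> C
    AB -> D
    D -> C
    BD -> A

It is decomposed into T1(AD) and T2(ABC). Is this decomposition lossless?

Common attributes: T1 ∩ T2 = {A}.
Closure of {A}: A → D applies, adding D; D → C applies, adding C. So (A)⁺ = {ACD}.
This closure contains every attribute of T1, so T1 ∩ T2 → T1. The join is lossless.

Yes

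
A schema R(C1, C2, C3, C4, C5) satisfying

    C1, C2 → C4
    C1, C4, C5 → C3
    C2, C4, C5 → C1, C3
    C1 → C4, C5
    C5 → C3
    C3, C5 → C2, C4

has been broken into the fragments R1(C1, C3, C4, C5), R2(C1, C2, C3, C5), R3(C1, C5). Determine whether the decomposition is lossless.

Yes

Chase test. Columns are C1, C2, C3, C4, C5; row i has aⱼ where attribute j ∈ Ri, else bᵢⱼ.
Initial tableau (one row per fragment):
  row 1: a1 b12 a3 a4 a5
  row 2: a1 a2 a3 b24 a5
  row 3: a1 b32 b33 b34 a5
Rows 1 and 2 agree on C1; apply C1→C4, C5 and equate their C4, C5 entries.
Rows 1 and 3 agree on C1; apply C1→C4, C5 and equate their C4, C5 entries.
Rows 1 and 3 agree on C5; apply C5→C3 and equate their C3 entries.
Rows 1 and 2 agree on C3, C5; apply C3, C5→C2, C4 and equate their C2, C4 entries.
Rows 1 and 3 agree on C3, C5; apply C3, C5→C2, C4 and equate their C2, C4 entries.
Row 1 is now all distinguished symbols — the join is lossless.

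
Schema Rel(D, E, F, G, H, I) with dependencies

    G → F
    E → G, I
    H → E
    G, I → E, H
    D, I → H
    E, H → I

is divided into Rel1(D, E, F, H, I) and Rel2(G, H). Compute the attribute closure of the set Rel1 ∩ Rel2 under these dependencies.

E, F, G, H, I

Rel1 ∩ Rel2 = {H}.
H → E applies, adding E
E, H → I applies, adding I
E → G, I applies, adding G
G → F applies, adding F
Closure: {E, F, G, H, I}.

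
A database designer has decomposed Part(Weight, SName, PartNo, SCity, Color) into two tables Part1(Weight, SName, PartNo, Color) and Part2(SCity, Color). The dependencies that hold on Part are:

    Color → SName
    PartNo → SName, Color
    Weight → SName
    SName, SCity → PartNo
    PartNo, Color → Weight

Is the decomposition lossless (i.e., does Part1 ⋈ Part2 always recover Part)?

Common attributes: Part1 ∩ Part2 = {Color}.
Closure of {Color}: Color → SName applies, adding SName. So (Color)⁺ = {SName, Color}.
The closure contains neither all of Part1 = {Weight, SName, PartNo, Color} nor all of Part2 = {SCity, Color}, so the common attributes are not a superkey of either fragment. The join is lossy.

No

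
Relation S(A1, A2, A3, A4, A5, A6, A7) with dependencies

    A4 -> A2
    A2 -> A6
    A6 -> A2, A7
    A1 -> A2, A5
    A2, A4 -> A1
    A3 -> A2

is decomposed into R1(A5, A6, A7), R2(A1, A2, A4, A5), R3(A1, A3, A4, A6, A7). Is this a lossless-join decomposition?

Yes

Chase test. Columns are A1, A2, A3, A4, A5, A6, A7; row i has aⱼ where attribute j ∈ Ri, else bᵢⱼ.
Initial tableau (one row per fragment):
  row 1: b11 b12 b13 b14 a5 a6 a7
  row 2: a1 a2 b23 a4 a5 b26 b27
  row 3: a1 b32 a3 a4 b35 a6 a7
Rows 2 and 3 agree on A4; apply A4→A2 and equate their A2 entries.
Rows 2 and 3 agree on A2; apply A2→A6 and equate their A6 entries.
Rows 1 and 2 agree on A6; apply A6→A2, A7 and equate their A2, A7 entries.
Rows 2 and 3 agree on A1; apply A1→A2, A5 and equate their A2, A5 entries.
Row 3 is now all distinguished symbols — the join is lossless.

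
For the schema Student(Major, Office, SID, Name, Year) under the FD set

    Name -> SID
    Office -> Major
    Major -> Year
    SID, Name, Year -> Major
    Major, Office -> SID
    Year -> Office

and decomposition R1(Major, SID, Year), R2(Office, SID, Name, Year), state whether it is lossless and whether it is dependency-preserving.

Lossless test: (SID, Year)⁺ = {Major, Office, SID, Year}, which contains all of one fragment — lossless.
Dependency preservation: Office → Major; SID, Name, Year → Major; Major, Office → SID are not contained in any single fragment, but the restricted closure of each left-hand side across the fragments still reaches the right-hand side; the remaining FDs each lie inside some fragment. All dependencies are preserved.

lossless and dependency-preserving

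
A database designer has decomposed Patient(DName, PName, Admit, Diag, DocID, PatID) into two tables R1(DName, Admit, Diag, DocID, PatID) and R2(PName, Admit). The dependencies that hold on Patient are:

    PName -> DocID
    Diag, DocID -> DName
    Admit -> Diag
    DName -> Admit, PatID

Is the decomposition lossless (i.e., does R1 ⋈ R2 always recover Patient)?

Common attributes: R1 ∩ R2 = {Admit}.
Closure of {Admit}: Admit → Diag applies, adding Diag. So (Admit)⁺ = {Admit, Diag}.
The closure contains neither all of R1 = {DName, Admit, Diag, DocID, PatID} nor all of R2 = {PName, Admit}, so the common attributes are not a superkey of either fragment. The join is lossy.

No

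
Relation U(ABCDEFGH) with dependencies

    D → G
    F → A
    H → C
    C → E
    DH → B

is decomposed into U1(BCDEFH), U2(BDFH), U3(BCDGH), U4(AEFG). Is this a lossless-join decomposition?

Yes

Chase test. Columns are ABCDEFGH; row i has aⱼ where attribute j ∈ Ui, else bᵢⱼ.
Initial tableau (one row per fragment):
  row 1: b11 a2 a3 a4 a5 a6 b17 a8
  row 2: b21 a2 b23 a4 b25 a6 b27 a8
  row 3: b31 a2 a3 a4 b35 b36 a7 a8
  row 4: a1 b42 b43 b44 a5 a6 a7 b48
Rows 1 and 2 agree on D; apply D→G and equate their G entries.
Rows 1 and 3 agree on D; apply D→G and equate their G entries.
Rows 1 and 2 agree on F; apply F→A and equate their A entries.
Rows 1 and 4 agree on F; apply F→A and equate their A entries.
Rows 1 and 2 agree on H; apply H→C and equate their C entries.
Rows 1 and 2 agree on C; apply C→E and equate their E entries.
Rows 1 and 3 agree on C; apply C→E and equate their E entries.
Row 1 is now all distinguished symbols — the join is lossless.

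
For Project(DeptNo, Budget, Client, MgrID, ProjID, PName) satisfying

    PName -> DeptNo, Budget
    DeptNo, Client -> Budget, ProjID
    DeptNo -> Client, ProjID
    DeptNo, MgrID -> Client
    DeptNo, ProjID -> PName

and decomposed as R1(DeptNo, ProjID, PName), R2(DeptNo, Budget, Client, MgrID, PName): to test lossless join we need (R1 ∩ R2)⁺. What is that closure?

R1 ∩ R2 = {DeptNo, PName}.
PName → DeptNo, Budget applies, adding Budget
DeptNo → Client, ProjID applies, adding Client, ProjID
Closure: {DeptNo, Budget, Client, ProjID, PName}.

DeptNo, Budget, Client, ProjID, PName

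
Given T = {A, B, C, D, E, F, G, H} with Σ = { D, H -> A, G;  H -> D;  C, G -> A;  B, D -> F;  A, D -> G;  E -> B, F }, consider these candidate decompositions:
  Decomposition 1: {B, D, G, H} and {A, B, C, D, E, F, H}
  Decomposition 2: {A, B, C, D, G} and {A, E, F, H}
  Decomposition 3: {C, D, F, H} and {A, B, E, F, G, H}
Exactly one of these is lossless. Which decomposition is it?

Decomposition 1: common = {B, D, H}, closure = {A, B, D, F, G, H} → lossless.
Decomposition 2: common = {A}, closure = {A} → lossy.
Decomposition 3: common = {F, H}, closure = {A, D, F, G, H} → lossy.

Decomposition 1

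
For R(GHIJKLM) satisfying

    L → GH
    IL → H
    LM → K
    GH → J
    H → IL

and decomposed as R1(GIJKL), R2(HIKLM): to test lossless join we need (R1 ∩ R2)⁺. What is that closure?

GHIJKL

R1 ∩ R2 = {IKL}.
L → GH applies, adding GH
GH → J applies, adding J
Closure: {GHIJKL}.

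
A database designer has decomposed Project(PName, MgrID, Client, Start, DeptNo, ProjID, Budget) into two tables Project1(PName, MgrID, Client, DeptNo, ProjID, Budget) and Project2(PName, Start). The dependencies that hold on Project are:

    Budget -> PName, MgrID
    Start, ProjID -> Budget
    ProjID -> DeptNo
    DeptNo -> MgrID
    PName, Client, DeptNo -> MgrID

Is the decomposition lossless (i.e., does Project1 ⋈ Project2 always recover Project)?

Common attributes: Project1 ∩ Project2 = {PName}.
No dependency enlarges {PName}, so (PName)⁺ = {PName}.
The closure contains neither all of Project1 = {PName, MgrID, Client, DeptNo, ProjID, Budget} nor all of Project2 = {PName, Start}, so the common attributes are not a superkey of either fragment. The join is lossy.

No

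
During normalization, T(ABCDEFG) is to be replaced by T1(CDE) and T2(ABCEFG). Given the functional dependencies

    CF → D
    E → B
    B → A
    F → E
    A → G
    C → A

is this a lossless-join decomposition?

No

Common attributes: T1 ∩ T2 = {CE}.
Closure of {CE}: E → B applies, adding B; B → A applies, adding A; A → G applies, adding G. So (CE)⁺ = {ABCEG}.
The closure contains neither all of T1 = {CDE} nor all of T2 = {ABCEFG}, so the common attributes are not a superkey of either fragment. The join is lossy.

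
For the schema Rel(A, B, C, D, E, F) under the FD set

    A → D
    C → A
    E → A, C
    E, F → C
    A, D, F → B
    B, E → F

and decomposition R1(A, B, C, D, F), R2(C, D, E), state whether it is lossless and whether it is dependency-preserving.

Lossless test: (C, D)⁺ = {A, C, D}, which is a superkey of neither fragment — lossy.
Dependency preservation: the restricted closure of {B, E} across the fragments never reaches {F}, so B, E → F cannot be enforced without a join — not preserved.

lossy and not dependency-preserving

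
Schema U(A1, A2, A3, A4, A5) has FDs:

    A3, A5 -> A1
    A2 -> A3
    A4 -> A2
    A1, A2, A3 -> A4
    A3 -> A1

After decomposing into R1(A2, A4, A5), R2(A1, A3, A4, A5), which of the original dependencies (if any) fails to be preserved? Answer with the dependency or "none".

none

A3, A5 → A1 lies within R2.
A2 → A3: restricted closure across fragments reaches A3.
A4 → A2 lies within R1.
A1, A2, A3 → A4: restricted closure across fragments reaches A4.
A3 → A1 lies within R2.
Every dependency is enforceable on the fragments, so the decomposition is dependency-preserving.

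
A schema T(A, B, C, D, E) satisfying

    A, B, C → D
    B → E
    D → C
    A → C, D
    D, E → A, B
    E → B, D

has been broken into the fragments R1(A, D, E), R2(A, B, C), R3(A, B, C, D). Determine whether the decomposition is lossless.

No

Chase test. Columns are A, B, C, D, E; row i has aⱼ where attribute j ∈ Ri, else bᵢⱼ.
Initial tableau (one row per fragment):
  row 1: a1 b12 b13 a4 a5
  row 2: a1 a2 a3 b24 b25
  row 3: a1 a2 a3 a4 b35
Rows 2 and 3 agree on A, B, C; apply A, B, C→D and equate their D entries.
Rows 2 and 3 agree on B; apply B→E and equate their E entries.
Rows 1 and 2 agree on D; apply D→C and equate their C entries.
No row becomes fully distinguished — the join is lossy.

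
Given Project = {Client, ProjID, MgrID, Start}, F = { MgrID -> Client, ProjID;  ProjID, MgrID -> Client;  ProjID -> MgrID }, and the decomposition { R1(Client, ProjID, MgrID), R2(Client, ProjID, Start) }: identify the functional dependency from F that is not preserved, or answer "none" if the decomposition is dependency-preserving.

MgrID → Client, ProjID lies within R1.
ProjID, MgrID → Client lies within R1.
ProjID → MgrID lies within R1.
Every dependency is enforceable on the fragments, so the decomposition is dependency-preserving.

none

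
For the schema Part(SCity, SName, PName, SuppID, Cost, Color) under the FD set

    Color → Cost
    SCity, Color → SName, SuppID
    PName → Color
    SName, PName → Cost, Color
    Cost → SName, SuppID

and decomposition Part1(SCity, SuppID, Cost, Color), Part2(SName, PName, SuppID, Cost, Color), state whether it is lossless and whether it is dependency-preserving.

Lossless test: (SuppID, Cost, Color)⁺ = {SName, SuppID, Cost, Color}, which is a superkey of neither fragment — lossy.
Dependency preservation: SCity, Color → SName, SuppID is not contained in any single fragment, but the restricted closure of its left-hand side across the fragments still reaches the right-hand side; the remaining FDs each lie inside some fragment. All dependencies are preserved.

lossy but dependency-preserving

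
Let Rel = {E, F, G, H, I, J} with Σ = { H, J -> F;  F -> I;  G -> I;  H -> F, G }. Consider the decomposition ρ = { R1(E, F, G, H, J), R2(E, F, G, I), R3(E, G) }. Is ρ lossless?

Chase test. Columns are E, F, G, H, I, J; row i has aⱼ where attribute j ∈ Ri, else bᵢⱼ.
Initial tableau (one row per fragment):
  row 1: a1 a2 a3 a4 b15 a6
  row 2: a1 a2 a3 b24 a5 b26
  row 3: a1 b32 a3 b34 b35 b36
Rows 1 and 2 agree on F; apply F→I and equate their I entries.
Rows 1 and 3 agree on G; apply G→I and equate their I entries.
Row 1 is now all distinguished symbols — the join is lossless.

Yes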